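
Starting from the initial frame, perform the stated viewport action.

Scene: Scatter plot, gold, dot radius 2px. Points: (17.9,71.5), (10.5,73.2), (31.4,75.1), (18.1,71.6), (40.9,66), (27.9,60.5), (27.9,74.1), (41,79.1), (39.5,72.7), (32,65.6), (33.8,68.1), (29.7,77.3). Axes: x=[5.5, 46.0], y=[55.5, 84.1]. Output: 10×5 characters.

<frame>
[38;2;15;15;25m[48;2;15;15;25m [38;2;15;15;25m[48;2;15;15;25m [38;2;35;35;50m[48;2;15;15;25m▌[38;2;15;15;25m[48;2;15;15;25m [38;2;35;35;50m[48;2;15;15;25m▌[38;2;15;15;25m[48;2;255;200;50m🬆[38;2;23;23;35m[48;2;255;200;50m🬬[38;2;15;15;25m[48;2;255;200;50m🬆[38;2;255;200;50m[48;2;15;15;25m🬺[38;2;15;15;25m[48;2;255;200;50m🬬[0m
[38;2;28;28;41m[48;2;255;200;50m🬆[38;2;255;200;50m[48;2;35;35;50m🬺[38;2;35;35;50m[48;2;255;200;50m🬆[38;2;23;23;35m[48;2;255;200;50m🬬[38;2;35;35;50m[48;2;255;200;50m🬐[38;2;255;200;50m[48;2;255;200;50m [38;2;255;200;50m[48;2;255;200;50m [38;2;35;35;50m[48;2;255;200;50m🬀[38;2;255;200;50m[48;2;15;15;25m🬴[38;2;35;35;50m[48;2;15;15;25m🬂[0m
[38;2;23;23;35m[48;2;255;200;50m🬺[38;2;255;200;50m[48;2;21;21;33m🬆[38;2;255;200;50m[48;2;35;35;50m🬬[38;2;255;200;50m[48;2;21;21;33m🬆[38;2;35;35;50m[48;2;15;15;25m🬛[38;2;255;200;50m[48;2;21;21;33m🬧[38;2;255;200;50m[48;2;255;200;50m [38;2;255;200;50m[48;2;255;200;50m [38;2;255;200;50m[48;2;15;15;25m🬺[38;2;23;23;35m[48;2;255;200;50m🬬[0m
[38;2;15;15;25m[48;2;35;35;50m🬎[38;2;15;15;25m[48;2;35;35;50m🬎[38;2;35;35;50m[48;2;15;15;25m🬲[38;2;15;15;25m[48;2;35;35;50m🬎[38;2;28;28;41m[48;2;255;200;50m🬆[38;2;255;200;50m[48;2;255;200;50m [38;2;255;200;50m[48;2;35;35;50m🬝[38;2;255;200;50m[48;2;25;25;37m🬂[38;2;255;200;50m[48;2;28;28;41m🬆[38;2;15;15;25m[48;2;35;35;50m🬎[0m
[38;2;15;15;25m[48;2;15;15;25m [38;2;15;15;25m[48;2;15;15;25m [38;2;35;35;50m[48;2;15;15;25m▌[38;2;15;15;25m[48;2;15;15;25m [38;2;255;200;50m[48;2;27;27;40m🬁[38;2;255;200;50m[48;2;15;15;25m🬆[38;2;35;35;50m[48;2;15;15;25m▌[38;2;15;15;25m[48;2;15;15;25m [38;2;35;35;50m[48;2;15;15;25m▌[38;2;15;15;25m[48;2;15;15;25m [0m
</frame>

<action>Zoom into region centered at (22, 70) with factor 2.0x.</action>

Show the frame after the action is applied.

<frame>
[38;2;15;15;25m[48;2;15;15;25m [38;2;15;15;25m[48;2;15;15;25m [38;2;35;35;50m[48;2;15;15;25m▌[38;2;15;15;25m[48;2;15;15;25m [38;2;35;35;50m[48;2;15;15;25m▌[38;2;15;15;25m[48;2;15;15;25m [38;2;27;27;40m[48;2;255;200;50m🬝[38;2;255;200;50m[48;2;255;200;50m [38;2;255;200;50m[48;2;255;200;50m [38;2;255;200;50m[48;2;15;15;25m🬺[0m
[38;2;35;35;50m[48;2;15;15;25m🬂[38;2;23;23;35m[48;2;255;200;50m🬝[38;2;35;35;50m[48;2;255;200;50m🬀[38;2;255;200;50m[48;2;28;28;41m🬱[38;2;35;35;50m[48;2;15;15;25m🬕[38;2;35;35;50m[48;2;15;15;25m🬂[38;2;35;35;50m[48;2;15;15;25m🬕[38;2;255;200;50m[48;2;15;15;25m🬊[38;2;255;200;50m[48;2;25;25;37m🬂[38;2;255;200;50m[48;2;15;15;25m🬆[0m
[38;2;15;15;25m[48;2;35;35;50m🬰[38;2;15;15;25m[48;2;35;35;50m🬰[38;2;255;200;50m[48;2;28;28;41m🬊[38;2;255;200;50m[48;2;23;23;35m🬀[38;2;35;35;50m[48;2;15;15;25m🬛[38;2;15;15;25m[48;2;35;35;50m🬰[38;2;35;35;50m[48;2;15;15;25m🬛[38;2;15;15;25m[48;2;35;35;50m🬰[38;2;35;35;50m[48;2;15;15;25m🬛[38;2;15;15;25m[48;2;35;35;50m🬰[0m
[38;2;15;15;25m[48;2;35;35;50m🬎[38;2;15;15;25m[48;2;35;35;50m🬎[38;2;35;35;50m[48;2;15;15;25m🬲[38;2;15;15;25m[48;2;35;35;50m🬎[38;2;35;35;50m[48;2;15;15;25m🬲[38;2;15;15;25m[48;2;35;35;50m🬎[38;2;35;35;50m[48;2;15;15;25m🬲[38;2;15;15;25m[48;2;35;35;50m🬎[38;2;28;28;41m[48;2;255;200;50m🬆[38;2;255;200;50m[48;2;15;15;25m🬺[0m
[38;2;15;15;25m[48;2;15;15;25m [38;2;15;15;25m[48;2;15;15;25m [38;2;35;35;50m[48;2;15;15;25m▌[38;2;15;15;25m[48;2;15;15;25m [38;2;35;35;50m[48;2;15;15;25m▌[38;2;15;15;25m[48;2;15;15;25m [38;2;35;35;50m[48;2;15;15;25m▌[38;2;15;15;25m[48;2;15;15;25m [38;2;255;200;50m[48;2;27;27;40m🬁[38;2;255;200;50m[48;2;15;15;25m🬆[0m
</frame>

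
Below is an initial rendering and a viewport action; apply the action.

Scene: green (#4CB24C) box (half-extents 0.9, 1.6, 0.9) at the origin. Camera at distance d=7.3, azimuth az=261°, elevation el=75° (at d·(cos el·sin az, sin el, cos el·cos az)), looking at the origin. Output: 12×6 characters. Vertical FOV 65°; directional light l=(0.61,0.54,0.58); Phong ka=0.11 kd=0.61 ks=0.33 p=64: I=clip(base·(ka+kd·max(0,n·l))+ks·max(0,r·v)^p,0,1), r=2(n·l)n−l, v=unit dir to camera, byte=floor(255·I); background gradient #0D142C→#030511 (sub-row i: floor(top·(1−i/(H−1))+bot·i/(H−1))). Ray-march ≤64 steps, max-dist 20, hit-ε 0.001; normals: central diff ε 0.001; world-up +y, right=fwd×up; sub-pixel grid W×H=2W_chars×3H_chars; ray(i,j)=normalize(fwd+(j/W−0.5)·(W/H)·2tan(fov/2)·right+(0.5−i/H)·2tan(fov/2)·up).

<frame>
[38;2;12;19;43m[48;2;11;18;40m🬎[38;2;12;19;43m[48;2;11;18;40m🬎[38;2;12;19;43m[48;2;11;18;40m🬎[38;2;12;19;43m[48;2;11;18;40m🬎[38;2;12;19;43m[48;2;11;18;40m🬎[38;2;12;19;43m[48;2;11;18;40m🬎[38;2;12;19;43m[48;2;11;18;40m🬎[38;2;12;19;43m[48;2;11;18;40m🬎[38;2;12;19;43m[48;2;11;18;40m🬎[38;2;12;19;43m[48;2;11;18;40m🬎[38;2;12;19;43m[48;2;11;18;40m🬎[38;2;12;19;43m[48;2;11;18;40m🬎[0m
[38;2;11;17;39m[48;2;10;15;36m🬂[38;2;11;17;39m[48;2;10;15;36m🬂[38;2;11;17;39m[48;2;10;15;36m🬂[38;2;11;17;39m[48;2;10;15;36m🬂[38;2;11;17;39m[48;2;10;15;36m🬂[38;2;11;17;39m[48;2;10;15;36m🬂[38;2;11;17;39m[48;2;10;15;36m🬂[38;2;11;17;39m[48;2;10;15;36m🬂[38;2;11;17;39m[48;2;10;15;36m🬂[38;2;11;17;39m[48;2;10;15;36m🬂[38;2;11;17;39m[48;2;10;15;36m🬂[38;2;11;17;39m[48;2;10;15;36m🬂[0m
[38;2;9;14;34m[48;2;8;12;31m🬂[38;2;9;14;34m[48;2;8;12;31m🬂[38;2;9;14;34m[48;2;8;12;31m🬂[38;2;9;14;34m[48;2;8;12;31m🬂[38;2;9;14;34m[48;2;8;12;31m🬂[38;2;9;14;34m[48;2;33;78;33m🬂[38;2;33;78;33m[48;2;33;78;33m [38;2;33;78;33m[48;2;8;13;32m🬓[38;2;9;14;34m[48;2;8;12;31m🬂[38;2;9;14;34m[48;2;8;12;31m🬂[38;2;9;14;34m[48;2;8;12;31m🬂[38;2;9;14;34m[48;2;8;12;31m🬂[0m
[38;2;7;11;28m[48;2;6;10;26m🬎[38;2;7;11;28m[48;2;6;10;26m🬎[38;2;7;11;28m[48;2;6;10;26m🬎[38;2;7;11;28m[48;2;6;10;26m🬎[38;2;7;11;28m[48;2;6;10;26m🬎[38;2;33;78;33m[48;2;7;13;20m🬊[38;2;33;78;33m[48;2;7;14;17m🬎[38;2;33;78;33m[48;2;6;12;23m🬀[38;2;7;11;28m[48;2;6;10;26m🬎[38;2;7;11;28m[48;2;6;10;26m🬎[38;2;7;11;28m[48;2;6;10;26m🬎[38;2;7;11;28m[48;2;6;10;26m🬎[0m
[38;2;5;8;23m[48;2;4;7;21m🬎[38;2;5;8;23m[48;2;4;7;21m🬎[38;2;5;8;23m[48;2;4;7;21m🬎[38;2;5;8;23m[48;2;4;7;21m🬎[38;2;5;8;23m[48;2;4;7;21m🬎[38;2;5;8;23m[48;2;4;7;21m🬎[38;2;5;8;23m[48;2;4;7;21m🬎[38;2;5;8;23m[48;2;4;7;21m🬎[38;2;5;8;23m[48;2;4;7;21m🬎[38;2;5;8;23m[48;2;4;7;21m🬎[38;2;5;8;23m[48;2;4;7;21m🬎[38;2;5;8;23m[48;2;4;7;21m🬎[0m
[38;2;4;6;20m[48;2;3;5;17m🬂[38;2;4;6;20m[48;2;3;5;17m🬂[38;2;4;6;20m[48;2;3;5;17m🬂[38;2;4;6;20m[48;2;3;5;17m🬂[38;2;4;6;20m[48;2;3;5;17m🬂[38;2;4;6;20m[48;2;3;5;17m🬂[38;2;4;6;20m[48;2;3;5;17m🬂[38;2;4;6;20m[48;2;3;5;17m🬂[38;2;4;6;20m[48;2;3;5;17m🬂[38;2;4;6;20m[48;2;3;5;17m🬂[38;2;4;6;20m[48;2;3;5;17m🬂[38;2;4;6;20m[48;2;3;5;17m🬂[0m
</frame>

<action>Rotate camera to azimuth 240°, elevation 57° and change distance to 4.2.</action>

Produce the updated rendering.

<frame>
[38;2;12;19;43m[48;2;11;18;40m🬎[38;2;12;19;43m[48;2;11;18;40m🬎[38;2;12;19;43m[48;2;11;18;40m🬎[38;2;12;19;43m[48;2;11;18;40m🬎[38;2;12;19;43m[48;2;11;18;40m🬎[38;2;12;19;43m[48;2;11;18;40m🬎[38;2;12;19;43m[48;2;65;110;65m🬎[38;2;99;144;99m[48;2;12;19;42m🬏[38;2;12;19;43m[48;2;11;18;40m🬎[38;2;12;19;43m[48;2;11;18;40m🬎[38;2;12;19;43m[48;2;11;18;40m🬎[38;2;12;19;43m[48;2;11;18;40m🬎[0m
[38;2;11;17;39m[48;2;10;15;36m🬂[38;2;11;17;39m[48;2;10;15;36m🬂[38;2;11;17;39m[48;2;10;15;36m🬂[38;2;33;78;33m[48;2;10;16;31m🬇[38;2;11;17;39m[48;2;33;78;33m🬀[38;2;41;86;41m[48;2;35;80;35m🬉[38;2;77;122;77m[48;2;54;98;54m🬉[38;2;109;154;109m[48;2;84;128;84m🬊[38;2;77;122;77m[48;2;10;16;38m🬱[38;2;11;17;39m[48;2;10;15;36m🬂[38;2;11;17;39m[48;2;10;15;36m🬂[38;2;11;17;39m[48;2;10;15;36m🬂[0m
[38;2;9;14;34m[48;2;8;12;31m🬂[38;2;9;14;34m[48;2;8;12;31m🬂[38;2;9;14;34m[48;2;8;12;31m🬂[38;2;9;14;34m[48;2;8;12;31m🬂[38;2;33;78;33m[48;2;8;15;19m🬨[38;2;33;78;33m[48;2;35;80;35m🬺[38;2;46;91;46m[48;2;35;80;35m🬁[38;2;45;90;45m[48;2;8;19;8m🬝[38;2;46;91;46m[48;2;8;19;8m🬆[38;2;40;85;40m[48;2;8;12;32m🬀[38;2;9;14;34m[48;2;8;12;31m🬂[38;2;9;14;34m[48;2;8;12;31m🬂[0m
[38;2;7;11;28m[48;2;6;10;26m🬎[38;2;7;11;28m[48;2;6;10;26m🬎[38;2;7;11;28m[48;2;6;10;26m🬎[38;2;7;11;28m[48;2;6;10;26m🬎[38;2;6;10;27m[48;2;8;19;8m🬺[38;2;33;78;33m[48;2;8;19;8m🬂[38;2;12;28;12m[48;2;8;19;8m🬀[38;2;8;19;8m[48;2;8;19;8m [38;2;8;19;8m[48;2;6;10;27m🬄[38;2;7;11;28m[48;2;6;10;26m🬎[38;2;7;11;28m[48;2;6;10;26m🬎[38;2;7;11;28m[48;2;6;10;26m🬎[0m
[38;2;5;8;23m[48;2;4;7;21m🬎[38;2;5;8;23m[48;2;4;7;21m🬎[38;2;5;8;23m[48;2;4;7;21m🬎[38;2;5;8;23m[48;2;4;7;21m🬎[38;2;5;8;23m[48;2;4;7;21m🬎[38;2;4;8;22m[48;2;8;19;8m▌[38;2;8;19;8m[48;2;4;7;21m🬎[38;2;8;19;8m[48;2;4;7;22m🬂[38;2;5;8;23m[48;2;4;7;21m🬎[38;2;5;8;23m[48;2;4;7;21m🬎[38;2;5;8;23m[48;2;4;7;21m🬎[38;2;5;8;23m[48;2;4;7;21m🬎[0m
[38;2;4;6;20m[48;2;3;5;17m🬂[38;2;4;6;20m[48;2;3;5;17m🬂[38;2;4;6;20m[48;2;3;5;17m🬂[38;2;4;6;20m[48;2;3;5;17m🬂[38;2;4;6;20m[48;2;3;5;17m🬂[38;2;4;6;20m[48;2;3;5;17m🬂[38;2;4;6;20m[48;2;3;5;17m🬂[38;2;4;6;20m[48;2;3;5;17m🬂[38;2;4;6;20m[48;2;3;5;17m🬂[38;2;4;6;20m[48;2;3;5;17m🬂[38;2;4;6;20m[48;2;3;5;17m🬂[38;2;4;6;20m[48;2;3;5;17m🬂[0m
</frame>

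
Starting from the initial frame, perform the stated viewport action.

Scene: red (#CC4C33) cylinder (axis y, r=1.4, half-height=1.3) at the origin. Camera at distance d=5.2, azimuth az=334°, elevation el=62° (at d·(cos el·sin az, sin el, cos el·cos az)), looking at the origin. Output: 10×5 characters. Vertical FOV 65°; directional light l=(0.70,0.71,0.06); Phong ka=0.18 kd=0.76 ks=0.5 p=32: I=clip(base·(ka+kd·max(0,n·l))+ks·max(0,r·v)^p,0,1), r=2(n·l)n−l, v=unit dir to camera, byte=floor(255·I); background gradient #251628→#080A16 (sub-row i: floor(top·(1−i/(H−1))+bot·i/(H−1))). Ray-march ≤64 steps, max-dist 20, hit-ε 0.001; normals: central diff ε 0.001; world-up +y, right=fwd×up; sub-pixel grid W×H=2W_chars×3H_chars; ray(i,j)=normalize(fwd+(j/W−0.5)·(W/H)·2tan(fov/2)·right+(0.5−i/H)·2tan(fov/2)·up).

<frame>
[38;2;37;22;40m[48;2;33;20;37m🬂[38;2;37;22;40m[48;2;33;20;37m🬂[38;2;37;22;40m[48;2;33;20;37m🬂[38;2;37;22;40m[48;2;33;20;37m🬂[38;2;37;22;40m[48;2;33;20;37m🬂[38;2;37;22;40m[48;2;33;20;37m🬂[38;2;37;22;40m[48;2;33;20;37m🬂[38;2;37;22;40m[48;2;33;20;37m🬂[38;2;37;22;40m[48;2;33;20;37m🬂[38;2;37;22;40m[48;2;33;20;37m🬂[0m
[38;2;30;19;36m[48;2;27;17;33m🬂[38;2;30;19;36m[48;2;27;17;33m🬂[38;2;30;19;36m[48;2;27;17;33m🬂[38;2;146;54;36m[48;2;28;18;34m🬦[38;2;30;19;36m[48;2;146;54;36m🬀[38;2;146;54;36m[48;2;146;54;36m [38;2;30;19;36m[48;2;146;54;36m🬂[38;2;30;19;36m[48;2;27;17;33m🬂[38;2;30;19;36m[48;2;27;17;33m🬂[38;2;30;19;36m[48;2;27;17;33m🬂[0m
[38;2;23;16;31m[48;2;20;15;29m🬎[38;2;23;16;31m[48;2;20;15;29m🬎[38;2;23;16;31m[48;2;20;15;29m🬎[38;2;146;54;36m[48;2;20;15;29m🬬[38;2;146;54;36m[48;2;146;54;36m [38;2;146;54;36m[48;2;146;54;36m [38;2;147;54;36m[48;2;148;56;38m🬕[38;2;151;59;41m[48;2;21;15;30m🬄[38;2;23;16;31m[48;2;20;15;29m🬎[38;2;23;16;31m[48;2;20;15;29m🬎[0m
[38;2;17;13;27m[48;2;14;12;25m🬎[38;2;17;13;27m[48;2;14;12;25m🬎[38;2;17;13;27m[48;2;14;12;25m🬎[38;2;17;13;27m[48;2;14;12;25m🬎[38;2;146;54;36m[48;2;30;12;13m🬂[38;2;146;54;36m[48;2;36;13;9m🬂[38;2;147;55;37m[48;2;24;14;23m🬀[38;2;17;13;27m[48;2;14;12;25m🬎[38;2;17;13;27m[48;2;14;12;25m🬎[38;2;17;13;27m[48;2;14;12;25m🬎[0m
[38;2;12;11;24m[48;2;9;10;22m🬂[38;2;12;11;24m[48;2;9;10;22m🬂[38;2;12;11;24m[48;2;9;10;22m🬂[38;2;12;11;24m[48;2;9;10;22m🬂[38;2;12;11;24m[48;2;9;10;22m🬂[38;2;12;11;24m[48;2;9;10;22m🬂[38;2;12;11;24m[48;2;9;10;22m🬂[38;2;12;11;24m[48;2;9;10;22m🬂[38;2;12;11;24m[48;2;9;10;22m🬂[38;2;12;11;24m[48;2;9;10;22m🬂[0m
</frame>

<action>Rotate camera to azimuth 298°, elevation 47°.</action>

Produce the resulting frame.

<frame>
[38;2;37;22;40m[48;2;33;20;37m🬂[38;2;37;22;40m[48;2;33;20;37m🬂[38;2;37;22;40m[48;2;33;20;37m🬂[38;2;37;22;40m[48;2;33;20;37m🬂[38;2;37;22;40m[48;2;33;20;37m🬂[38;2;37;22;40m[48;2;33;20;37m🬂[38;2;37;22;40m[48;2;33;20;37m🬂[38;2;37;22;40m[48;2;33;20;37m🬂[38;2;37;22;40m[48;2;33;20;37m🬂[38;2;37;22;40m[48;2;33;20;37m🬂[0m
[38;2;30;19;36m[48;2;27;17;33m🬂[38;2;30;19;36m[48;2;27;17;33m🬂[38;2;30;19;36m[48;2;27;17;33m🬂[38;2;33;18;30m[48;2;146;54;36m🬝[38;2;30;19;36m[48;2;146;54;36m🬂[38;2;30;19;36m[48;2;150;58;40m🬂[38;2;30;19;36m[48;2;162;69;51m🬂[38;2;30;19;36m[48;2;27;17;33m🬂[38;2;30;19;36m[48;2;27;17;33m🬂[38;2;30;19;36m[48;2;27;17;33m🬂[0m
[38;2;23;16;31m[48;2;20;15;29m🬎[38;2;23;16;31m[48;2;20;15;29m🬎[38;2;23;16;31m[48;2;20;15;29m🬎[38;2;146;54;36m[48;2;25;15;25m🬉[38;2;147;55;37m[48;2;36;13;9m🬎[38;2;159;67;49m[48;2;36;13;9m🬎[38;2;198;106;88m[48;2;36;13;9m🬎[38;2;23;16;31m[48;2;20;15;29m🬎[38;2;23;16;31m[48;2;20;15;29m🬎[38;2;23;16;31m[48;2;20;15;29m🬎[0m
[38;2;17;13;27m[48;2;14;12;25m🬎[38;2;17;13;27m[48;2;14;12;25m🬎[38;2;17;13;27m[48;2;14;12;25m🬎[38;2;17;13;27m[48;2;14;12;25m🬎[38;2;36;13;9m[48;2;36;13;9m [38;2;36;13;9m[48;2;36;13;9m [38;2;36;13;9m[48;2;16;13;26m▌[38;2;17;13;27m[48;2;14;12;25m🬎[38;2;17;13;27m[48;2;14;12;25m🬎[38;2;17;13;27m[48;2;14;12;25m🬎[0m
[38;2;12;11;24m[48;2;9;10;22m🬂[38;2;12;11;24m[48;2;9;10;22m🬂[38;2;12;11;24m[48;2;9;10;22m🬂[38;2;12;11;24m[48;2;9;10;22m🬂[38;2;12;11;24m[48;2;9;10;22m🬂[38;2;12;11;24m[48;2;9;10;22m🬂[38;2;12;11;24m[48;2;9;10;22m🬂[38;2;12;11;24m[48;2;9;10;22m🬂[38;2;12;11;24m[48;2;9;10;22m🬂[38;2;12;11;24m[48;2;9;10;22m🬂[0m
</frame>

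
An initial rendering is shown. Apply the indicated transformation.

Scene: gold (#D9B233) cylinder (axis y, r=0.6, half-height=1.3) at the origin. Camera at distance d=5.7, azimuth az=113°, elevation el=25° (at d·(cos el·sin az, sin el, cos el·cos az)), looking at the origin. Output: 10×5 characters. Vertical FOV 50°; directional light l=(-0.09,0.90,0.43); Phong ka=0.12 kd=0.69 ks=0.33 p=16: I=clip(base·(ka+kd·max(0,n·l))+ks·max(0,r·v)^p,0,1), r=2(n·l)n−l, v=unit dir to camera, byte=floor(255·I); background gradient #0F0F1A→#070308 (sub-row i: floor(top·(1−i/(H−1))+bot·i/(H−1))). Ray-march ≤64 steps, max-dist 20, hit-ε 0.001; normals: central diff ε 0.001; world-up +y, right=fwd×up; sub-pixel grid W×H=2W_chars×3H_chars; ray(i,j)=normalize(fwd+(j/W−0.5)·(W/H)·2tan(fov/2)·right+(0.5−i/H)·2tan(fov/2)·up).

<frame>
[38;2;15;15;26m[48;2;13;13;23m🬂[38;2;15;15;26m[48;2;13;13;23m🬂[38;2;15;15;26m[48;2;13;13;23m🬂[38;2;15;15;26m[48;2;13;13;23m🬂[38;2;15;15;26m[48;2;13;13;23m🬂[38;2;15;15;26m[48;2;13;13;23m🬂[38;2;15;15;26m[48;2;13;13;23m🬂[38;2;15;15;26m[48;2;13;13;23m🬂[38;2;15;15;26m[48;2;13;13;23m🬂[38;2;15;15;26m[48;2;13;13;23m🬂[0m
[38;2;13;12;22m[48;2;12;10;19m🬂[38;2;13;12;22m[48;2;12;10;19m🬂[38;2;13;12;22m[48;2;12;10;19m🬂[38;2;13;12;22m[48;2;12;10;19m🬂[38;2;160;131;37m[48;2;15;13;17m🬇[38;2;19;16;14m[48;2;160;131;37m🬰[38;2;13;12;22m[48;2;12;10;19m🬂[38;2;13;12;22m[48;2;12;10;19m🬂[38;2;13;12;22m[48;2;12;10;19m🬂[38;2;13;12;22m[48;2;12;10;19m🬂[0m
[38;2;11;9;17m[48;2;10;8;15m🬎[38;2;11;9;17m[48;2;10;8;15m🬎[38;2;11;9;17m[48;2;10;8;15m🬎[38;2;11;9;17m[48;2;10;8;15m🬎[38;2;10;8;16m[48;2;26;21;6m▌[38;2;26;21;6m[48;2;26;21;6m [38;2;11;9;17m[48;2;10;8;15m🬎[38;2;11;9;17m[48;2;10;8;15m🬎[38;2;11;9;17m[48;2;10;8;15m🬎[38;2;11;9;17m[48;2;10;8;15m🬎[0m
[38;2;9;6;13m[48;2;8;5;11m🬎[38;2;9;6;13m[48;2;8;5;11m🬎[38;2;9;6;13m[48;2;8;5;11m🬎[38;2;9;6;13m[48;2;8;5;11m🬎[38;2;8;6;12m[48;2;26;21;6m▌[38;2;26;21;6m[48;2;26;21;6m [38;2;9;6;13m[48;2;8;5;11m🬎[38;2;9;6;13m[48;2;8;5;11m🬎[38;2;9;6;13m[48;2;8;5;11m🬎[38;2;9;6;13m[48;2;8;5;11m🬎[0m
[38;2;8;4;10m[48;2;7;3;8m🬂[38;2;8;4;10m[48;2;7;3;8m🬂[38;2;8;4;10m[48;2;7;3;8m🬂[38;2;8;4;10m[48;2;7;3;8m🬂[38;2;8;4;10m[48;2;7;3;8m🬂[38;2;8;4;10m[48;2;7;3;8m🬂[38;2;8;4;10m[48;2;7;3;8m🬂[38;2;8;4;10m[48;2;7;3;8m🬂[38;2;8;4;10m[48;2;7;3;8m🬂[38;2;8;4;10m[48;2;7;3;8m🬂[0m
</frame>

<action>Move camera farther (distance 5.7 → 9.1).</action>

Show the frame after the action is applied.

<frame>
[38;2;15;15;26m[48;2;13;13;23m🬂[38;2;15;15;26m[48;2;13;13;23m🬂[38;2;15;15;26m[48;2;13;13;23m🬂[38;2;15;15;26m[48;2;13;13;23m🬂[38;2;15;15;26m[48;2;13;13;23m🬂[38;2;15;15;26m[48;2;13;13;23m🬂[38;2;15;15;26m[48;2;13;13;23m🬂[38;2;15;15;26m[48;2;13;13;23m🬂[38;2;15;15;26m[48;2;13;13;23m🬂[38;2;15;15;26m[48;2;13;13;23m🬂[0m
[38;2;13;12;22m[48;2;12;10;19m🬂[38;2;13;12;22m[48;2;12;10;19m🬂[38;2;13;12;22m[48;2;12;10;19m🬂[38;2;13;12;22m[48;2;12;10;19m🬂[38;2;13;12;22m[48;2;12;10;19m🬂[38;2;160;131;37m[48;2;12;11;20m🬏[38;2;13;12;22m[48;2;12;10;19m🬂[38;2;13;12;22m[48;2;12;10;19m🬂[38;2;13;12;22m[48;2;12;10;19m🬂[38;2;13;12;22m[48;2;12;10;19m🬂[0m
[38;2;11;9;17m[48;2;10;8;15m🬎[38;2;11;9;17m[48;2;10;8;15m🬎[38;2;11;9;17m[48;2;10;8;15m🬎[38;2;11;9;17m[48;2;10;8;15m🬎[38;2;10;8;16m[48;2;58;47;13m▌[38;2;26;21;6m[48;2;26;21;6m [38;2;11;9;17m[48;2;10;8;15m🬎[38;2;11;9;17m[48;2;10;8;15m🬎[38;2;11;9;17m[48;2;10;8;15m🬎[38;2;11;9;17m[48;2;10;8;15m🬎[0m
[38;2;9;6;13m[48;2;8;5;11m🬎[38;2;9;6;13m[48;2;8;5;11m🬎[38;2;9;6;13m[48;2;8;5;11m🬎[38;2;9;6;13m[48;2;8;5;11m🬎[38;2;68;56;16m[48;2;8;5;12m🬁[38;2;26;21;6m[48;2;8;5;11m🬆[38;2;9;6;13m[48;2;8;5;11m🬎[38;2;9;6;13m[48;2;8;5;11m🬎[38;2;9;6;13m[48;2;8;5;11m🬎[38;2;9;6;13m[48;2;8;5;11m🬎[0m
[38;2;8;4;10m[48;2;7;3;8m🬂[38;2;8;4;10m[48;2;7;3;8m🬂[38;2;8;4;10m[48;2;7;3;8m🬂[38;2;8;4;10m[48;2;7;3;8m🬂[38;2;8;4;10m[48;2;7;3;8m🬂[38;2;8;4;10m[48;2;7;3;8m🬂[38;2;8;4;10m[48;2;7;3;8m🬂[38;2;8;4;10m[48;2;7;3;8m🬂[38;2;8;4;10m[48;2;7;3;8m🬂[38;2;8;4;10m[48;2;7;3;8m🬂[0m
</frame>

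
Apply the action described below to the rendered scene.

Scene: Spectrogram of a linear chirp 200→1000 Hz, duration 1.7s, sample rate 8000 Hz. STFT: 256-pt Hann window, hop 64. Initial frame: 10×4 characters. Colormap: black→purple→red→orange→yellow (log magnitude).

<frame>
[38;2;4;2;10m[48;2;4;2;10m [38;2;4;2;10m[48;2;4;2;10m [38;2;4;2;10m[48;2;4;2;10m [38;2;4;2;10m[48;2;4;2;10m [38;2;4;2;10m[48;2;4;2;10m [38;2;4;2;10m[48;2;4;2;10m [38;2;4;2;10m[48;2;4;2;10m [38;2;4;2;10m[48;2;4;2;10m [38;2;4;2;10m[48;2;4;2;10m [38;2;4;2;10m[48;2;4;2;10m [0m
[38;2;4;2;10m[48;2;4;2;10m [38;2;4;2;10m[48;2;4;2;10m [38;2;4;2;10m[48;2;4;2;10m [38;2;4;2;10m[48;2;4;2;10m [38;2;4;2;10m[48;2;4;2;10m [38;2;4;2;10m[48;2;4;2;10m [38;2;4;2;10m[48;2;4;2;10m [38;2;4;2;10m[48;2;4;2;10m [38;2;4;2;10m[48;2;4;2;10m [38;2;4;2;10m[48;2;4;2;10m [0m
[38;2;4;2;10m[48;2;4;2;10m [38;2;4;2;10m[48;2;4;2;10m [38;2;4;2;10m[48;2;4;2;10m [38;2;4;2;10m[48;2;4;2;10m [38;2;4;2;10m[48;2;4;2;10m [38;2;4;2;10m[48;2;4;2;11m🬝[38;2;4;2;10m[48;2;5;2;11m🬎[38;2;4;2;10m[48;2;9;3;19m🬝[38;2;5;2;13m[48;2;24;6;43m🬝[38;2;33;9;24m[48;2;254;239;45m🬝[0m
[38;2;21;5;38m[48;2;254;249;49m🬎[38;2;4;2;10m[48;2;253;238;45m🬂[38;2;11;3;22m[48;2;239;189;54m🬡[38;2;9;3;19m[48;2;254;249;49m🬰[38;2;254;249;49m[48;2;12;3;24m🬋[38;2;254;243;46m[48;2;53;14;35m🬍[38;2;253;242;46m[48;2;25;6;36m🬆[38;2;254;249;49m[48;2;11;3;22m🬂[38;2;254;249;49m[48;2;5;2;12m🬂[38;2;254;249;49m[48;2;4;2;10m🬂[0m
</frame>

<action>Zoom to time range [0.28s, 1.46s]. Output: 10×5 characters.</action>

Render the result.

<frame>
[38;2;4;2;10m[48;2;4;2;10m [38;2;4;2;10m[48;2;4;2;10m [38;2;4;2;10m[48;2;4;2;10m [38;2;4;2;10m[48;2;4;2;10m [38;2;4;2;10m[48;2;4;2;10m [38;2;4;2;10m[48;2;4;2;10m [38;2;4;2;10m[48;2;4;2;10m [38;2;4;2;10m[48;2;4;2;10m [38;2;4;2;10m[48;2;4;2;10m [38;2;4;2;10m[48;2;4;2;10m [0m
[38;2;4;2;10m[48;2;4;2;10m [38;2;4;2;10m[48;2;4;2;10m [38;2;4;2;10m[48;2;4;2;10m [38;2;4;2;10m[48;2;4;2;10m [38;2;4;2;10m[48;2;4;2;10m [38;2;4;2;10m[48;2;4;2;10m [38;2;4;2;10m[48;2;4;2;10m [38;2;4;2;10m[48;2;4;2;10m [38;2;4;2;10m[48;2;4;2;10m [38;2;4;2;10m[48;2;4;2;10m [0m
[38;2;4;2;10m[48;2;4;2;10m [38;2;4;2;10m[48;2;4;2;10m [38;2;4;2;10m[48;2;4;2;10m [38;2;4;2;10m[48;2;4;2;10m [38;2;4;2;10m[48;2;4;2;10m [38;2;4;2;10m[48;2;4;2;10m [38;2;4;2;10m[48;2;4;2;10m [38;2;4;2;10m[48;2;4;2;10m [38;2;4;2;10m[48;2;4;2;10m [38;2;4;2;10m[48;2;4;2;10m [0m
[38;2;4;2;10m[48;2;4;2;10m [38;2;4;2;10m[48;2;4;2;10m [38;2;4;2;10m[48;2;4;2;11m🬎[38;2;4;2;10m[48;2;5;2;11m🬎[38;2;4;2;10m[48;2;6;2;13m🬎[38;2;4;2;10m[48;2;8;2;17m🬎[38;2;6;2;13m[48;2;24;6;43m🬝[38;2;13;4;26m[48;2;216;84;57m🬝[38;2;4;2;10m[48;2;253;235;43m🬎[38;2;4;2;11m[48;2;254;249;49m🬎[0m
[38;2;14;4;27m[48;2;254;249;49m🬰[38;2;254;249;49m[48;2;11;3;23m🬋[38;2;254;249;49m[48;2;22;5;40m🬋[38;2;252;221;38m[48;2;5;2;11m🬎[38;2;243;197;49m[48;2;4;2;11m🬎[38;2;254;249;49m[48;2;20;5;38m🬂[38;2;254;249;49m[48;2;7;2;16m🬂[38;2;254;249;49m[48;2;5;2;12m🬂[38;2;254;243;47m[48;2;4;2;11m🬂[38;2;245;142;16m[48;2;14;4;26m🬀[0m
</frame>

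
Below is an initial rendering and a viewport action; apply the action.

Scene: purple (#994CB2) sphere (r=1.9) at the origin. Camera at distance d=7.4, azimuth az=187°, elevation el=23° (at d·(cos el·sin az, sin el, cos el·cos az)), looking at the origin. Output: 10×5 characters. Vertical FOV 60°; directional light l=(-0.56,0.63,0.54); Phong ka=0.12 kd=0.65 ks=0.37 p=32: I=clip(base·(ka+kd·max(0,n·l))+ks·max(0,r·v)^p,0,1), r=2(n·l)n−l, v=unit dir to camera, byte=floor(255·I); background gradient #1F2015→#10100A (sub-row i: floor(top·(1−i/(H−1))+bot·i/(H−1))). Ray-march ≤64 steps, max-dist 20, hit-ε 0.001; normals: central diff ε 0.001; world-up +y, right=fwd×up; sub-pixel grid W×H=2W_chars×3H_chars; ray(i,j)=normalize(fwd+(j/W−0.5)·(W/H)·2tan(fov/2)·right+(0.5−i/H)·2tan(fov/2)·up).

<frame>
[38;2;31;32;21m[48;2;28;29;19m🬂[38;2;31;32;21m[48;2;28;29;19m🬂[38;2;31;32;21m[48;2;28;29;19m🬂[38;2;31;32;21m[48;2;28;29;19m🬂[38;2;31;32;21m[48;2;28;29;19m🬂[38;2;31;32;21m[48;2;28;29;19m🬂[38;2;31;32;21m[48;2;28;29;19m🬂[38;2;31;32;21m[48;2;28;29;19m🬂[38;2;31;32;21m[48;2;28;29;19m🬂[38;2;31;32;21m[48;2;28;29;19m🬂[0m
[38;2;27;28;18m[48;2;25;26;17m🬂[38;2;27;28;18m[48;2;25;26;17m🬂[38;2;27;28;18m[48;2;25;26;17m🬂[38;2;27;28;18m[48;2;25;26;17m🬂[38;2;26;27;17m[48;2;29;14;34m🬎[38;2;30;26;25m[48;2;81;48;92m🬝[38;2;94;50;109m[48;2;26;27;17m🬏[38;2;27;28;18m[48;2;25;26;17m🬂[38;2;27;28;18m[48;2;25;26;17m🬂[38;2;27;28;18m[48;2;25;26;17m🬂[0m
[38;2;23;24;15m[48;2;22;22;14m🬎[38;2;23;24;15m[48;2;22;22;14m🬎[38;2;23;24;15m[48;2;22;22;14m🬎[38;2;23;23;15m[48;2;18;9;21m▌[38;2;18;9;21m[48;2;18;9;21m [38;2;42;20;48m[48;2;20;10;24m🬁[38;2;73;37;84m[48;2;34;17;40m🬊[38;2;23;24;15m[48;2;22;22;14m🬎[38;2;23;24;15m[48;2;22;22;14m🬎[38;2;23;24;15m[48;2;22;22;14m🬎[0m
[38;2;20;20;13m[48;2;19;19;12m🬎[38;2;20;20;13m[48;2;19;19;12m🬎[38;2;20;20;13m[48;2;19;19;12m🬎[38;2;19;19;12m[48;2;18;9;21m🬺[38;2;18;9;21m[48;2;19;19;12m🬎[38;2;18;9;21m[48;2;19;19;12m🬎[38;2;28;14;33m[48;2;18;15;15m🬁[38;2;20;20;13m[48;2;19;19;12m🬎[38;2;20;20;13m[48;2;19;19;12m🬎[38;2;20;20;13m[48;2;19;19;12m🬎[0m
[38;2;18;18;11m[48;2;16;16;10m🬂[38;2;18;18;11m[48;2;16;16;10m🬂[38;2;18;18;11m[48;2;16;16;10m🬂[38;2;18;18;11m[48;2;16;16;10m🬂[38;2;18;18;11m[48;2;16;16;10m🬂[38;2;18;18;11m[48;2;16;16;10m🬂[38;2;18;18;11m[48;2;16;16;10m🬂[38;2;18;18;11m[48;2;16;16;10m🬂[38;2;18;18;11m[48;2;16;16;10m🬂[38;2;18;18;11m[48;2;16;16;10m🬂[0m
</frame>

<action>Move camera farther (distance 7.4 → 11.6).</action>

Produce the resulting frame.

<frame>
[38;2;31;32;21m[48;2;28;29;19m🬂[38;2;31;32;21m[48;2;28;29;19m🬂[38;2;31;32;21m[48;2;28;29;19m🬂[38;2;31;32;21m[48;2;28;29;19m🬂[38;2;31;32;21m[48;2;28;29;19m🬂[38;2;31;32;21m[48;2;28;29;19m🬂[38;2;31;32;21m[48;2;28;29;19m🬂[38;2;31;32;21m[48;2;28;29;19m🬂[38;2;31;32;21m[48;2;28;29;19m🬂[38;2;31;32;21m[48;2;28;29;19m🬂[0m
[38;2;27;28;18m[48;2;25;26;17m🬂[38;2;27;28;18m[48;2;25;26;17m🬂[38;2;27;28;18m[48;2;25;26;17m🬂[38;2;27;28;18m[48;2;25;26;17m🬂[38;2;27;28;18m[48;2;25;26;17m🬂[38;2;27;28;18m[48;2;25;26;17m🬂[38;2;27;28;18m[48;2;25;26;17m🬂[38;2;27;28;18m[48;2;25;26;17m🬂[38;2;27;28;18m[48;2;25;26;17m🬂[38;2;27;28;18m[48;2;25;26;17m🬂[0m
[38;2;23;24;15m[48;2;22;22;14m🬎[38;2;23;24;15m[48;2;22;22;14m🬎[38;2;23;24;15m[48;2;22;22;14m🬎[38;2;23;24;15m[48;2;22;22;14m🬎[38;2;24;25;16m[48;2;20;9;23m🬀[38;2;152;112;165m[48;2;29;14;33m🬁[38;2;80;40;94m[48;2;28;23;23m🬃[38;2;23;24;15m[48;2;22;22;14m🬎[38;2;23;24;15m[48;2;22;22;14m🬎[38;2;23;24;15m[48;2;22;22;14m🬎[0m
[38;2;20;20;13m[48;2;19;19;12m🬎[38;2;20;20;13m[48;2;19;19;12m🬎[38;2;20;20;13m[48;2;19;19;12m🬎[38;2;20;20;13m[48;2;19;19;12m🬎[38;2;19;19;12m[48;2;18;9;21m🬺[38;2;18;9;21m[48;2;19;19;12m🬂[38;2;20;20;13m[48;2;19;19;12m🬎[38;2;20;20;13m[48;2;19;19;12m🬎[38;2;20;20;13m[48;2;19;19;12m🬎[38;2;20;20;13m[48;2;19;19;12m🬎[0m
[38;2;18;18;11m[48;2;16;16;10m🬂[38;2;18;18;11m[48;2;16;16;10m🬂[38;2;18;18;11m[48;2;16;16;10m🬂[38;2;18;18;11m[48;2;16;16;10m🬂[38;2;18;18;11m[48;2;16;16;10m🬂[38;2;18;18;11m[48;2;16;16;10m🬂[38;2;18;18;11m[48;2;16;16;10m🬂[38;2;18;18;11m[48;2;16;16;10m🬂[38;2;18;18;11m[48;2;16;16;10m🬂[38;2;18;18;11m[48;2;16;16;10m🬂[0m
</frame>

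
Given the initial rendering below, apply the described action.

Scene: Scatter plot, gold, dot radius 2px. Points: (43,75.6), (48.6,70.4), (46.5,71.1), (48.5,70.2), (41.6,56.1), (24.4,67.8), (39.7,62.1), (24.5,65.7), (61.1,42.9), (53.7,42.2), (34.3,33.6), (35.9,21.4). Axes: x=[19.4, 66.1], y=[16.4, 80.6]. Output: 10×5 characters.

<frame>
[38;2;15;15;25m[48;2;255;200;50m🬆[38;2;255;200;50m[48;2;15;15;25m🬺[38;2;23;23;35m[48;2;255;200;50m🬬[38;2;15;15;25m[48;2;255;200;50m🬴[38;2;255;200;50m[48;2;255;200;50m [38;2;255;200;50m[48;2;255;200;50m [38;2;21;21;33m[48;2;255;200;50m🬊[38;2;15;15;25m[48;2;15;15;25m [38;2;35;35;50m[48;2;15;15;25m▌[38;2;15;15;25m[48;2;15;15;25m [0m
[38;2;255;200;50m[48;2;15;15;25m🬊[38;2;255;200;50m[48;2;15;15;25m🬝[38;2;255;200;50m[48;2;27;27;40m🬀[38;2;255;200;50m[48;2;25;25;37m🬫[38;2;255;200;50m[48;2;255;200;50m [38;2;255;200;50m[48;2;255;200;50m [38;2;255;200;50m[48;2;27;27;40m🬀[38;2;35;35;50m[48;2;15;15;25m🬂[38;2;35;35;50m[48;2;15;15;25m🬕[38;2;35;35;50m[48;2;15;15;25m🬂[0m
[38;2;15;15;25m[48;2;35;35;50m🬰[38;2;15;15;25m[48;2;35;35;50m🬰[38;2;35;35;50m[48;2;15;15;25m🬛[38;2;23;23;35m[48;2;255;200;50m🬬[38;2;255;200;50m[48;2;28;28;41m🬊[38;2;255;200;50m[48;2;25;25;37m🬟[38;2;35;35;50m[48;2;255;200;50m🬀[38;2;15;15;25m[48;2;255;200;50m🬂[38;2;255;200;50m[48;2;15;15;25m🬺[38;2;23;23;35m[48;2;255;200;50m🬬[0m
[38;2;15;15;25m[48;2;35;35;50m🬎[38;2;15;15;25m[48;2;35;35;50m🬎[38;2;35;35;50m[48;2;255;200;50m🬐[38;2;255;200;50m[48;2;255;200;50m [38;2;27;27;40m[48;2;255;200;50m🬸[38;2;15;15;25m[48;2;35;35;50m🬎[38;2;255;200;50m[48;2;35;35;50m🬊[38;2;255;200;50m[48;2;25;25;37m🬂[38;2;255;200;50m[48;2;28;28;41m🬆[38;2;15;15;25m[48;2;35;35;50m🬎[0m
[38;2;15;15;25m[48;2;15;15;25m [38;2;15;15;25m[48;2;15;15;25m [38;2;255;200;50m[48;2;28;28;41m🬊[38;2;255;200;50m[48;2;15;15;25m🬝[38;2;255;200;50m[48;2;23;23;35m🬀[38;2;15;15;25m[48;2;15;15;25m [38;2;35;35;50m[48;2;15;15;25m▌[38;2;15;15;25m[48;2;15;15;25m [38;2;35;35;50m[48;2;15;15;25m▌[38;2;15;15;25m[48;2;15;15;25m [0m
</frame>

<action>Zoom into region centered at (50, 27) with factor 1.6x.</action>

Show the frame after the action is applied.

<frame>
[38;2;15;15;25m[48;2;255;200;50m🬬[38;2;15;15;25m[48;2;15;15;25m [38;2;35;35;50m[48;2;15;15;25m▌[38;2;15;15;25m[48;2;15;15;25m [38;2;27;27;40m[48;2;255;200;50m🬴[38;2;255;200;50m[48;2;255;200;50m [38;2;255;200;50m[48;2;15;15;25m🬛[38;2;15;15;25m[48;2;255;200;50m🬐[38;2;255;200;50m[48;2;255;200;50m [38;2;15;15;25m[48;2;255;200;50m🬸[0m
[38;2;255;200;50m[48;2;255;200;50m [38;2;255;200;50m[48;2;23;23;35m🬃[38;2;35;35;50m[48;2;15;15;25m🬕[38;2;35;35;50m[48;2;15;15;25m🬂[38;2;35;35;50m[48;2;15;15;25m🬕[38;2;255;200;50m[48;2;19;19;30m🬁[38;2;35;35;50m[48;2;15;15;25m🬕[38;2;35;35;50m[48;2;15;15;25m🬂[38;2;255;200;50m[48;2;27;27;40m🬀[38;2;35;35;50m[48;2;15;15;25m🬂[0m
[38;2;255;200;50m[48;2;15;15;25m🬺[38;2;23;23;35m[48;2;255;200;50m🬬[38;2;35;35;50m[48;2;15;15;25m🬛[38;2;15;15;25m[48;2;35;35;50m🬰[38;2;35;35;50m[48;2;15;15;25m🬛[38;2;15;15;25m[48;2;35;35;50m🬰[38;2;35;35;50m[48;2;15;15;25m🬛[38;2;15;15;25m[48;2;35;35;50m🬰[38;2;35;35;50m[48;2;15;15;25m🬛[38;2;15;15;25m[48;2;35;35;50m🬰[0m
[38;2;255;200;50m[48;2;28;28;41m🬆[38;2;15;15;25m[48;2;35;35;50m🬎[38;2;35;35;50m[48;2;15;15;25m🬲[38;2;15;15;25m[48;2;35;35;50m🬎[38;2;35;35;50m[48;2;15;15;25m🬲[38;2;15;15;25m[48;2;35;35;50m🬎[38;2;35;35;50m[48;2;15;15;25m🬲[38;2;15;15;25m[48;2;35;35;50m🬎[38;2;35;35;50m[48;2;15;15;25m🬲[38;2;15;15;25m[48;2;35;35;50m🬎[0m
[38;2;15;15;25m[48;2;15;15;25m [38;2;15;15;25m[48;2;15;15;25m [38;2;35;35;50m[48;2;15;15;25m▌[38;2;15;15;25m[48;2;15;15;25m [38;2;35;35;50m[48;2;15;15;25m▌[38;2;15;15;25m[48;2;15;15;25m [38;2;35;35;50m[48;2;15;15;25m▌[38;2;15;15;25m[48;2;15;15;25m [38;2;35;35;50m[48;2;15;15;25m▌[38;2;15;15;25m[48;2;15;15;25m [0m
</frame>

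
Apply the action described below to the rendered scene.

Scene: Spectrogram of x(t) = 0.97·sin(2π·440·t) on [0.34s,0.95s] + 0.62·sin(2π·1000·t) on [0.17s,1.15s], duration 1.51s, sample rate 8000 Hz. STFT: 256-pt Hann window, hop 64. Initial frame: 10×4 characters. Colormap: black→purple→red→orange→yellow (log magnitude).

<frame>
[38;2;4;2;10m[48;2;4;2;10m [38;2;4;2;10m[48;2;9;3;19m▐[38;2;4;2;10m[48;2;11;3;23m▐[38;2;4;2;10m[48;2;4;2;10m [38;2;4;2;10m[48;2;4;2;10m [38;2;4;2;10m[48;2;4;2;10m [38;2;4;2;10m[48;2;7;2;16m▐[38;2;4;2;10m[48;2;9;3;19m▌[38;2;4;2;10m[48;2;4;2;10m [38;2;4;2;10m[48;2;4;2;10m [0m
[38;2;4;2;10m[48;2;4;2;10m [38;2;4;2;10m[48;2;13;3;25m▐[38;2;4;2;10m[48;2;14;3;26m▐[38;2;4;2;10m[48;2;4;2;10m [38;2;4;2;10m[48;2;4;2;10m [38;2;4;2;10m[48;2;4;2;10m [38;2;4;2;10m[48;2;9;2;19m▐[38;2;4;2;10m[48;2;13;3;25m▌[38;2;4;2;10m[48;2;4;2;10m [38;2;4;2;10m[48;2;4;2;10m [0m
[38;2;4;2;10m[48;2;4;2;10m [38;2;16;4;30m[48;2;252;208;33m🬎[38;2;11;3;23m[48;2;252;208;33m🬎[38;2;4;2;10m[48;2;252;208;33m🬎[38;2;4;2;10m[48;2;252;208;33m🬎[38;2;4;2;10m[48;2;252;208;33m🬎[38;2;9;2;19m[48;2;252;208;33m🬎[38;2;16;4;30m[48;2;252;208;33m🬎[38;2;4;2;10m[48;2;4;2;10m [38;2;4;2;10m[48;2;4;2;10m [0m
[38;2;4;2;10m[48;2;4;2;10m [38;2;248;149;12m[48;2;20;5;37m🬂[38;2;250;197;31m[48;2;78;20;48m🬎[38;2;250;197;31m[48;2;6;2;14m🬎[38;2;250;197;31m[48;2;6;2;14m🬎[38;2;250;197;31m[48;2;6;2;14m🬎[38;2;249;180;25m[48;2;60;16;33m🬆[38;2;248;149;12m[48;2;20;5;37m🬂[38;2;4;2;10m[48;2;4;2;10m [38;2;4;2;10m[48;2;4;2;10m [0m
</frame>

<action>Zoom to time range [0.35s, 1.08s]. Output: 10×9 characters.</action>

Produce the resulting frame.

<frame>
[38;2;4;2;10m[48;2;4;2;10m [38;2;4;2;10m[48;2;4;2;10m [38;2;4;2;10m[48;2;4;2;10m [38;2;4;2;10m[48;2;4;2;10m [38;2;4;2;10m[48;2;4;2;10m [38;2;4;2;10m[48;2;4;2;10m [38;2;4;2;10m[48;2;4;2;10m [38;2;4;2;10m[48;2;4;2;10m [38;2;5;2;13m[48;2;7;2;16m▌[38;2;4;2;10m[48;2;4;2;10m [0m
[38;2;4;2;10m[48;2;4;2;10m [38;2;4;2;10m[48;2;4;2;10m [38;2;4;2;10m[48;2;4;2;10m [38;2;4;2;10m[48;2;4;2;10m [38;2;4;2;10m[48;2;4;2;10m [38;2;4;2;10m[48;2;4;2;10m [38;2;4;2;10m[48;2;4;2;10m [38;2;4;2;10m[48;2;4;2;10m [38;2;5;2;13m[48;2;7;2;16m▌[38;2;4;2;10m[48;2;4;2;10m [0m
[38;2;4;2;10m[48;2;4;2;10m [38;2;4;2;10m[48;2;4;2;10m [38;2;4;2;10m[48;2;4;2;10m [38;2;4;2;10m[48;2;4;2;10m [38;2;4;2;10m[48;2;4;2;10m [38;2;4;2;10m[48;2;4;2;10m [38;2;4;2;10m[48;2;4;2;10m [38;2;4;2;10m[48;2;4;2;10m [38;2;6;2;13m[48;2;8;2;17m▌[38;2;4;2;10m[48;2;4;2;10m [0m
[38;2;4;2;10m[48;2;4;2;10m [38;2;4;2;10m[48;2;4;2;10m [38;2;4;2;10m[48;2;4;2;10m [38;2;4;2;10m[48;2;4;2;10m [38;2;4;2;10m[48;2;4;2;10m [38;2;4;2;10m[48;2;4;2;10m [38;2;4;2;10m[48;2;4;2;10m [38;2;4;2;10m[48;2;4;2;10m [38;2;6;2;14m[48;2;9;3;19m▌[38;2;4;2;10m[48;2;4;2;10m [0m
[38;2;4;2;10m[48;2;4;2;10m [38;2;4;2;10m[48;2;4;2;10m [38;2;4;2;10m[48;2;4;2;10m [38;2;4;2;10m[48;2;4;2;10m [38;2;4;2;10m[48;2;4;2;10m [38;2;4;2;10m[48;2;4;2;10m [38;2;4;2;10m[48;2;4;2;10m [38;2;4;2;10m[48;2;4;2;10m [38;2;7;2;16m[48;2;11;3;22m▌[38;2;4;2;10m[48;2;4;2;10m [0m
[38;2;4;2;10m[48;2;4;2;10m [38;2;4;2;10m[48;2;4;2;10m [38;2;4;2;10m[48;2;4;2;10m [38;2;4;2;10m[48;2;4;2;10m [38;2;4;2;10m[48;2;4;2;10m [38;2;4;2;10m[48;2;4;2;10m [38;2;4;2;10m[48;2;4;2;10m [38;2;4;2;10m[48;2;4;2;10m [38;2;10;3;20m[48;2;15;4;29m▌[38;2;4;2;10m[48;2;4;2;10m [0m
[38;2;5;2;11m[48;2;252;208;33m🬎[38;2;5;2;11m[48;2;252;208;33m🬎[38;2;5;2;12m[48;2;252;208;33m🬎[38;2;5;2;11m[48;2;252;208;33m🬎[38;2;5;2;11m[48;2;252;208;33m🬎[38;2;5;2;12m[48;2;252;208;33m🬎[38;2;5;2;11m[48;2;252;208;33m🬎[38;2;5;2;11m[48;2;252;208;33m🬎[38;2;19;4;35m[48;2;252;208;33m🬎[38;2;5;2;11m[48;2;252;208;33m🬎[0m
[38;2;5;2;12m[48;2;252;197;28m🬎[38;2;5;2;12m[48;2;252;197;28m🬎[38;2;5;2;12m[48;2;252;197;28m🬎[38;2;5;2;12m[48;2;252;197;28m🬎[38;2;5;2;12m[48;2;252;197;28m🬎[38;2;5;2;12m[48;2;252;197;28m🬎[38;2;5;2;12m[48;2;252;197;28m🬎[38;2;5;2;12m[48;2;252;197;28m🬎[38;2;60;14;76m[48;2;251;184;22m🬎[38;2;4;2;10m[48;2;4;2;10m [0m
[38;2;254;249;49m[48;2;4;2;11m🬂[38;2;254;249;49m[48;2;4;2;11m🬂[38;2;254;249;49m[48;2;4;2;11m🬂[38;2;254;249;49m[48;2;4;2;11m🬂[38;2;254;249;49m[48;2;4;2;11m🬂[38;2;254;249;49m[48;2;4;2;11m🬂[38;2;254;249;49m[48;2;4;2;11m🬂[38;2;254;249;49m[48;2;4;2;11m🬂[38;2;252;217;36m[48;2;95;23;84m🬂[38;2;4;2;10m[48;2;4;2;10m [0m
</frame>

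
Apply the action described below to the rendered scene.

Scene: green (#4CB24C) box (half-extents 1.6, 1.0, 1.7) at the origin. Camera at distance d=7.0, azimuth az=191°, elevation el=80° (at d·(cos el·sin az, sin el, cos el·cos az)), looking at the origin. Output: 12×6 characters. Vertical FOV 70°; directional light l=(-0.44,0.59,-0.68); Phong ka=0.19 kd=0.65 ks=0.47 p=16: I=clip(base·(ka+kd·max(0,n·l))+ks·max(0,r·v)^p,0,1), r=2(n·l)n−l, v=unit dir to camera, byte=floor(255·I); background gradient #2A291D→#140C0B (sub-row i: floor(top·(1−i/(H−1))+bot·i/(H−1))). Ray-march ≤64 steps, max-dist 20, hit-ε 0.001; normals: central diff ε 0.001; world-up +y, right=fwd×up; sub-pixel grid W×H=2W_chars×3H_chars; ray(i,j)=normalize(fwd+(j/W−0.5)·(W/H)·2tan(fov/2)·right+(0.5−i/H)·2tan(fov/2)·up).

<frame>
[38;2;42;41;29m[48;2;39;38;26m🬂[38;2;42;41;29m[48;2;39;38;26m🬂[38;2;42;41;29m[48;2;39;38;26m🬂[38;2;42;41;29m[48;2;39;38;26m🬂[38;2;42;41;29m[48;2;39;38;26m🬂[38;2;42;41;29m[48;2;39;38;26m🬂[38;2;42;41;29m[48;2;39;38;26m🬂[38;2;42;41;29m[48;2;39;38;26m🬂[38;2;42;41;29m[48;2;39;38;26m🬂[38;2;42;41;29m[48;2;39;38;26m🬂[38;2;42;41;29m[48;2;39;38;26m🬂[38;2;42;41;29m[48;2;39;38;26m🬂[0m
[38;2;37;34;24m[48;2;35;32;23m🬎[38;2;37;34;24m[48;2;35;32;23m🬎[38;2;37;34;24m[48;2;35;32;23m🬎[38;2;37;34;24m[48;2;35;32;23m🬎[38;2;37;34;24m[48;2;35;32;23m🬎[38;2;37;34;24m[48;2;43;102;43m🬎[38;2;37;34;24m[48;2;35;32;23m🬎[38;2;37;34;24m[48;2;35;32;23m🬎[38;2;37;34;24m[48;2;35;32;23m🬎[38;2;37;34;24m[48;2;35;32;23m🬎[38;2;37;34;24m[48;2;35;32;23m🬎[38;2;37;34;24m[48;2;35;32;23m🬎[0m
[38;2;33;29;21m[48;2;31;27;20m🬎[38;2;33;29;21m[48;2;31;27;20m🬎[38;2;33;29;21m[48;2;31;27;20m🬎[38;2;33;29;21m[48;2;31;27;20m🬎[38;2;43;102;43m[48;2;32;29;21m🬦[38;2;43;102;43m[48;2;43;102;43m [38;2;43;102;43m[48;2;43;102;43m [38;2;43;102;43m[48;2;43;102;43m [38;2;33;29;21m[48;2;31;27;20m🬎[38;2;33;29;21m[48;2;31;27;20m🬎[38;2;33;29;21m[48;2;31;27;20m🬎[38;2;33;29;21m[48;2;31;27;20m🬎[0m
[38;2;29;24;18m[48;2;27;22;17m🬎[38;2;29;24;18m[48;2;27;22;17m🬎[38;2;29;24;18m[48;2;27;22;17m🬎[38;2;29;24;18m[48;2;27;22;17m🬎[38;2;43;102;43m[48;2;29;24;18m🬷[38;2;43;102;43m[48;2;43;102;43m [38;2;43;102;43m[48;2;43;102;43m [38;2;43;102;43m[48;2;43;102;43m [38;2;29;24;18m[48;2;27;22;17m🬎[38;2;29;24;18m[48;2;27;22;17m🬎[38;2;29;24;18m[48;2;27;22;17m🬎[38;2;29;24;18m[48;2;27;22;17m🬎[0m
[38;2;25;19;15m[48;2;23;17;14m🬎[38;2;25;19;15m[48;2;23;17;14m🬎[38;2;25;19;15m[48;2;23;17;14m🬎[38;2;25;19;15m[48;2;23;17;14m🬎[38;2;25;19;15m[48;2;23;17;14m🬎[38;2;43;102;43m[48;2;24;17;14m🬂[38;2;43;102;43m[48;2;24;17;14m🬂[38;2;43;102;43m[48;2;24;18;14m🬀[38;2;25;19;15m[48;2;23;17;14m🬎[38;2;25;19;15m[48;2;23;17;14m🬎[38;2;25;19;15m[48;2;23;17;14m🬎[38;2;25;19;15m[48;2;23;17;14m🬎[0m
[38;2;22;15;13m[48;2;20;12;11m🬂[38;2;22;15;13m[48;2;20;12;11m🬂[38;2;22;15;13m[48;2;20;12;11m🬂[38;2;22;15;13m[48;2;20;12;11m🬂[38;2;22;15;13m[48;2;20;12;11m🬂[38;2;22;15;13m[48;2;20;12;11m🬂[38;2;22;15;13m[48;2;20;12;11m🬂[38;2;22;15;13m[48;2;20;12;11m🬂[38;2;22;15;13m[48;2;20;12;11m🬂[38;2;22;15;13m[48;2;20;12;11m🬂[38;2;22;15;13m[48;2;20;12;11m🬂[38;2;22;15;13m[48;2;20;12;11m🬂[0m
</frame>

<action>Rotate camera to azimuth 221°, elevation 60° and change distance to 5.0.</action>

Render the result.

<frame>
[38;2;42;41;29m[48;2;39;38;26m🬂[38;2;42;41;29m[48;2;39;38;26m🬂[38;2;42;41;29m[48;2;39;38;26m🬂[38;2;42;41;29m[48;2;39;38;26m🬂[38;2;42;41;29m[48;2;39;38;26m🬂[38;2;42;41;29m[48;2;39;38;26m🬂[38;2;42;41;29m[48;2;39;38;26m🬂[38;2;42;41;29m[48;2;39;38;26m🬂[38;2;42;41;29m[48;2;39;38;26m🬂[38;2;42;41;29m[48;2;39;38;26m🬂[38;2;42;41;29m[48;2;39;38;26m🬂[38;2;42;41;29m[48;2;39;38;26m🬂[0m
[38;2;37;34;24m[48;2;35;32;23m🬎[38;2;37;34;24m[48;2;35;32;23m🬎[38;2;37;34;24m[48;2;35;32;23m🬎[38;2;37;34;24m[48;2;35;32;23m🬎[38;2;36;34;24m[48;2;43;102;43m🬝[38;2;37;34;24m[48;2;43;102;43m🬆[38;2;38;35;25m[48;2;43;102;43m🬂[38;2;37;34;24m[48;2;43;102;43m🬎[38;2;37;34;24m[48;2;35;32;23m🬎[38;2;37;34;24m[48;2;35;32;23m🬎[38;2;37;34;24m[48;2;35;32;23m🬎[38;2;37;34;24m[48;2;35;32;23m🬎[0m
[38;2;33;29;21m[48;2;31;27;20m🬎[38;2;33;29;21m[48;2;31;27;20m🬎[38;2;32;29;21m[48;2;43;102;43m🬝[38;2;33;29;21m[48;2;43;102;43m🬆[38;2;43;102;43m[48;2;43;102;43m [38;2;43;102;43m[48;2;43;102;43m [38;2;43;102;43m[48;2;43;102;43m [38;2;43;102;43m[48;2;43;102;43m [38;2;43;102;43m[48;2;43;102;43m [38;2;43;102;43m[48;2;32;29;21m🬓[38;2;33;29;21m[48;2;31;27;20m🬎[38;2;33;29;21m[48;2;31;27;20m🬎[0m
[38;2;29;24;18m[48;2;27;22;17m🬎[38;2;29;24;18m[48;2;27;22;17m🬎[38;2;29;24;18m[48;2;27;22;17m🬎[38;2;43;102;43m[48;2;27;22;17m🬊[38;2;43;102;43m[48;2;43;102;43m [38;2;43;102;43m[48;2;43;102;43m [38;2;43;102;43m[48;2;43;102;43m [38;2;43;102;43m[48;2;43;102;43m [38;2;43;102;43m[48;2;27;22;17m🬆[38;2;29;24;18m[48;2;27;22;17m🬎[38;2;29;24;18m[48;2;27;22;17m🬎[38;2;29;24;18m[48;2;27;22;17m🬎[0m
[38;2;25;19;15m[48;2;23;17;14m🬎[38;2;25;19;15m[48;2;23;17;14m🬎[38;2;25;19;15m[48;2;23;17;14m🬎[38;2;25;19;15m[48;2;23;17;14m🬎[38;2;43;102;43m[48;2;24;18;14m🬁[38;2;43;102;43m[48;2;23;17;14m🬬[38;2;43;102;43m[48;2;43;102;43m [38;2;43;102;43m[48;2;23;17;14m🬆[38;2;25;19;15m[48;2;23;17;14m🬎[38;2;25;19;15m[48;2;23;17;14m🬎[38;2;25;19;15m[48;2;23;17;14m🬎[38;2;25;19;15m[48;2;23;17;14m🬎[0m
[38;2;22;15;13m[48;2;20;12;11m🬂[38;2;22;15;13m[48;2;20;12;11m🬂[38;2;22;15;13m[48;2;20;12;11m🬂[38;2;22;15;13m[48;2;20;12;11m🬂[38;2;22;15;13m[48;2;20;12;11m🬂[38;2;22;15;13m[48;2;20;12;11m🬂[38;2;43;102;43m[48;2;20;13;11m🬀[38;2;22;15;13m[48;2;20;12;11m🬂[38;2;22;15;13m[48;2;20;12;11m🬂[38;2;22;15;13m[48;2;20;12;11m🬂[38;2;22;15;13m[48;2;20;12;11m🬂[38;2;22;15;13m[48;2;20;12;11m🬂[0m
</frame>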